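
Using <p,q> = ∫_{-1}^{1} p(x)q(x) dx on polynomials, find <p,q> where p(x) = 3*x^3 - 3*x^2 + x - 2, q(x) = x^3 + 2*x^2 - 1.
<p,q> = 46/21

Expand the product: p(x)·q(x) = 3*x^6 + 3*x^5 - 5*x^4 - 3*x^3 - x^2 - x + 2.
∫_{-1}^{1} of each monomial x^k gives [2/(k+1) if k even, 0 if k odd]. Integrating term-by-term (or equivalently evaluating the antiderivative F(x) = 3*x^7/7 + x^6/2 - x^5 - 3*x^4/4 - x^3/3 - x^2/2 + 2*x at the endpoints):
  F(1) − F(−1) = 29/84 − (-155/84) = 46/21.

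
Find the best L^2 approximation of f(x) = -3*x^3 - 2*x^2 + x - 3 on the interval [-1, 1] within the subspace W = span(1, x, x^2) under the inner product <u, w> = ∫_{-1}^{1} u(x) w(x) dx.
g(x) = -2*x^2 - 4*x/5 - 3

The best approximation g ∈ W is the orthogonal projection of f onto W. Writing g = a_0 + a_1 x + a_2 x^2, the coefficients solve the normal equations G · a = b where
  G_{ij} = <φ_i, φ_j> and b_i = <f, φ_i>, with φ_0 = 1, φ_1 = x, φ_2 = x^2.
G =
  [2, 0, 2/3]
  [0, 2/3, 0]
  [2/3, 0, 2/5],
b = (-22/3, -8/15, -14/5).
Solving gives a_0 = -3, a_1 = -4/5, a_2 = -2, so
  g(x) = -2*x^2 - 4*x/5 - 3.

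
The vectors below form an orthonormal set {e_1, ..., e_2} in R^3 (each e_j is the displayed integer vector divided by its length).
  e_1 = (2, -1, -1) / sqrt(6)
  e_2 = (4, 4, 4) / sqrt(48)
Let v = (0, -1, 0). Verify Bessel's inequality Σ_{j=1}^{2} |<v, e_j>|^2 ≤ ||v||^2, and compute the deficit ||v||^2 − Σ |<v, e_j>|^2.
Σ |<v, e_j>|^2 = 1/2; ||v||^2 = 1; deficit = 1/2

Write each e_j = u_j / sqrt(<u_j, u_j>) where u_j is the displayed integer vector. Then <v, e_j> = <v, u_j> / sqrt(<u_j, u_j>), so |<v, e_j>|^2 = <v, u_j>^2 / <u_j, u_j>.
Coefficients: <v, e_1> = 1/sqrt(6), <v, e_2> = -4/sqrt(48).
Square and sum: Σ |<v, e_j>|^2 = 1/2.
Compute ||v||^2 = v·v = 1.
Deficit = 1 − 1/2 = 1/2 ≥ 0, confirming Bessel's inequality. (The deficit equals ||v − Σ <v,e_j> e_j||^2, the squared distance from v to span{e_j}.)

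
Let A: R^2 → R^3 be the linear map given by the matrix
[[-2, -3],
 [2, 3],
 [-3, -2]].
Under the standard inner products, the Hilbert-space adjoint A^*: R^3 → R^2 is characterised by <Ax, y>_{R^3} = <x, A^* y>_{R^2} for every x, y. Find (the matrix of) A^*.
A^* = A^T =
[[-2, 2, -3],
 [-3, 3, -2]]

For real matrices with standard dot products, the defining identity <Ax, y> = <x, A^* y> gives (Ax)^T y = x^T (A^*) y, i.e. x^T A^T y = x^T (A^*) y. Since this holds for all x, y, we must have A^* = A^T. Therefore
A^* =
[[-2, 2, -3],
 [-3, 3, -2]].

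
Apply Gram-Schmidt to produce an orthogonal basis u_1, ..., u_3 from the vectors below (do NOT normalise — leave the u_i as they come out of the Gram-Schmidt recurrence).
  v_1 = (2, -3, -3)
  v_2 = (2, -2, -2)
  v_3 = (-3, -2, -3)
Orthogonal basis:
  u_1 = (2, -3, -3)
  u_2 = (6/11, 2/11, 2/11)
  u_3 = (0, 1/2, -1/2)

Apply the Gram-Schmidt recurrence
  u_1 = v_1
  u_i = v_i − Σ_{j<i} ((v_i · u_j) / (u_j · u_j)) · u_j.

Step by step this gives:
  u_1 = (2, -3, -3)
  u_2 = (6/11, 2/11, 2/11)
  u_3 = (0, 1/2, -1/2)

Orthogonality check:
  u_2 · u_1 = 0 (should be 0)
  u_3 · u_1 = 0 (should be 0)
  u_3 · u_2 = 0 (should be 0)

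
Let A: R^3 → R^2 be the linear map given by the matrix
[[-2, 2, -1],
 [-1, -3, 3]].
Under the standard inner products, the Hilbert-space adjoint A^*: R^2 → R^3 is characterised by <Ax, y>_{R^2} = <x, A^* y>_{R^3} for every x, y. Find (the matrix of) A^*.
A^* = A^T =
[[-2, -1],
 [2, -3],
 [-1, 3]]

For real matrices with standard dot products, the defining identity <Ax, y> = <x, A^* y> gives (Ax)^T y = x^T (A^*) y, i.e. x^T A^T y = x^T (A^*) y. Since this holds for all x, y, we must have A^* = A^T. Therefore
A^* =
[[-2, -1],
 [2, -3],
 [-1, 3]].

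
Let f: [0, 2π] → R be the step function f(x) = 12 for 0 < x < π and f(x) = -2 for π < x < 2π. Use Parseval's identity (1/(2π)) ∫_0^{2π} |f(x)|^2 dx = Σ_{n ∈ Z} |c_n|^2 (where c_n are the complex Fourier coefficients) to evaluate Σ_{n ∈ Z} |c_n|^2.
Σ |c_n|^2 = 74

Parseval equates the L^2 energy of f (normalised by 1/(2π)) with the ℓ^2 sum of its Fourier coefficients: (1/(2π)) ∫_0^{2π} |f|^2 = Σ |c_n|^2.
Compute the left side: (1/(2π)) [∫_0^π 12^2 dx + ∫_π^{2π} (-2)^2 dx] = (1/(2π)) · (144π + 4π) = (144 + 4)/2 = 74.
So Σ_{n ∈ Z} |c_n|^2 = 74.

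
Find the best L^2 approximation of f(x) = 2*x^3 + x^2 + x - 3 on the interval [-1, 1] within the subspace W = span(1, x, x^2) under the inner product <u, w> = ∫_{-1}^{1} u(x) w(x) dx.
g(x) = x^2 + 11*x/5 - 3

The best approximation g ∈ W is the orthogonal projection of f onto W. Writing g = a_0 + a_1 x + a_2 x^2, the coefficients solve the normal equations G · a = b where
  G_{ij} = <φ_i, φ_j> and b_i = <f, φ_i>, with φ_0 = 1, φ_1 = x, φ_2 = x^2.
G =
  [2, 0, 2/3]
  [0, 2/3, 0]
  [2/3, 0, 2/5],
b = (-16/3, 22/15, -8/5).
Solving gives a_0 = -3, a_1 = 11/5, a_2 = 1, so
  g(x) = x^2 + 11*x/5 - 3.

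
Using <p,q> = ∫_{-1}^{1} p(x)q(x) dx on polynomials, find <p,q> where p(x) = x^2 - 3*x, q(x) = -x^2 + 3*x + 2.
<p,q> = -76/15

Expand the product: p(x)·q(x) = -x^4 + 6*x^3 - 7*x^2 - 6*x.
∫_{-1}^{1} of each monomial x^k gives [2/(k+1) if k even, 0 if k odd]. Integrating term-by-term (or equivalently evaluating the antiderivative F(x) = -x^5/5 + 3*x^4/2 - 7*x^3/3 - 3*x^2 at the endpoints):
  F(1) − F(−1) = -121/30 − (31/30) = -76/15.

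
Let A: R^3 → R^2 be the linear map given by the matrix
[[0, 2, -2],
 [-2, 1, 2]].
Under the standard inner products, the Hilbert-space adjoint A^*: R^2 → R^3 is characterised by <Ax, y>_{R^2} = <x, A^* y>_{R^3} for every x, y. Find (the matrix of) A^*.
A^* = A^T =
[[0, -2],
 [2, 1],
 [-2, 2]]

For real matrices with standard dot products, the defining identity <Ax, y> = <x, A^* y> gives (Ax)^T y = x^T (A^*) y, i.e. x^T A^T y = x^T (A^*) y. Since this holds for all x, y, we must have A^* = A^T. Therefore
A^* =
[[0, -2],
 [2, 1],
 [-2, 2]].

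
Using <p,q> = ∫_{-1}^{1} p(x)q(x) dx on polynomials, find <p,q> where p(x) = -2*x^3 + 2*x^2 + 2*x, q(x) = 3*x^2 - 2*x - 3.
<p,q> = -8/3

Expand the product: p(x)·q(x) = -6*x^5 + 10*x^4 + 8*x^3 - 10*x^2 - 6*x.
∫_{-1}^{1} of each monomial x^k gives [2/(k+1) if k even, 0 if k odd]. Integrating term-by-term (or equivalently evaluating the antiderivative F(x) = -x^6 + 2*x^5 + 2*x^4 - 10*x^3/3 - 3*x^2 at the endpoints):
  F(1) − F(−1) = -10/3 − (-2/3) = -8/3.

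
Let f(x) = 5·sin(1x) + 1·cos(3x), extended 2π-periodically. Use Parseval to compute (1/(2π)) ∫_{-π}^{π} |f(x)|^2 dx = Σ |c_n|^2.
Σ |c_n|^2 = 13

Expand |f|^2 and use orthogonality of {sin(nx), cos(mx)} on [-π, π]:
  ∫_{-π}^{π} sin(nx)^2 dx = π, ∫ cos(mx)^2 dx = π, and cross terms integrate to 0.
So ∫_{-π}^{π} f(x)^2 dx = 5^2 · π + 1^2 · π = (25 + 1)π.
Divide by 2π: (25 + 1)/2 = 13.
By Parseval, this equals Σ |c_n|^2.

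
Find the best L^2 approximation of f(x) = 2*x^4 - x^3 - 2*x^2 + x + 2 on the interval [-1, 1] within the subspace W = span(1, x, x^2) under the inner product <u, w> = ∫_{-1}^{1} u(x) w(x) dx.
g(x) = -2*x^2/7 + 2*x/5 + 64/35

The best approximation g ∈ W is the orthogonal projection of f onto W. Writing g = a_0 + a_1 x + a_2 x^2, the coefficients solve the normal equations G · a = b where
  G_{ij} = <φ_i, φ_j> and b_i = <f, φ_i>, with φ_0 = 1, φ_1 = x, φ_2 = x^2.
G =
  [2, 0, 2/3]
  [0, 2/3, 0]
  [2/3, 0, 2/5],
b = (52/15, 4/15, 116/105).
Solving gives a_0 = 64/35, a_1 = 2/5, a_2 = -2/7, so
  g(x) = -2*x^2/7 + 2*x/5 + 64/35.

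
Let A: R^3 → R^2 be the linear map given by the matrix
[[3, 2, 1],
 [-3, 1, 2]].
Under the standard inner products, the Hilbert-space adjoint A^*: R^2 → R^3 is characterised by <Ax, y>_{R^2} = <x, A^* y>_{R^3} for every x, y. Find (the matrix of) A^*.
A^* = A^T =
[[3, -3],
 [2, 1],
 [1, 2]]

For real matrices with standard dot products, the defining identity <Ax, y> = <x, A^* y> gives (Ax)^T y = x^T (A^*) y, i.e. x^T A^T y = x^T (A^*) y. Since this holds for all x, y, we must have A^* = A^T. Therefore
A^* =
[[3, -3],
 [2, 1],
 [1, 2]].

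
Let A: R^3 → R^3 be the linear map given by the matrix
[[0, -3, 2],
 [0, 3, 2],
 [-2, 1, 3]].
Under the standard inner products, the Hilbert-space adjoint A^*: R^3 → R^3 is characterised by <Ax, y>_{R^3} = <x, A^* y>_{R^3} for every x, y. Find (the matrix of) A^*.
A^* = A^T =
[[0, 0, -2],
 [-3, 3, 1],
 [2, 2, 3]]

For real matrices with standard dot products, the defining identity <Ax, y> = <x, A^* y> gives (Ax)^T y = x^T (A^*) y, i.e. x^T A^T y = x^T (A^*) y. Since this holds for all x, y, we must have A^* = A^T. Therefore
A^* =
[[0, 0, -2],
 [-3, 3, 1],
 [2, 2, 3]].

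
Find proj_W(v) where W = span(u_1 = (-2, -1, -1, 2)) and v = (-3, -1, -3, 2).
proj_W(v) = (-14/5, -7/5, -7/5, 14/5)

Set up U = [u_1 | ... | u_1] ∈ R^(4×1). The projector onto W = col(U) is P = U (U^T U)^(-1) U^T.
Compute U^T U =
  [10],
and U^T v = (14).
Solve U^T U · c = U^T v for the coefficients: c = (7/5). The projection is proj_W(v) = U c.
Check: (v - proj_W(v)) · u_1 = 0  (should be 0).
Result: proj_W(v) = (-14/5, -7/5, -7/5, 14/5).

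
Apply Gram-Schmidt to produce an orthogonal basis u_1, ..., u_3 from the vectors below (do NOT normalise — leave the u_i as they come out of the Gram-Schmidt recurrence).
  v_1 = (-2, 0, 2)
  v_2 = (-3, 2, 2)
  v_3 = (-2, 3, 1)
Orthogonal basis:
  u_1 = (-2, 0, 2)
  u_2 = (-1/2, 2, -1/2)
  u_3 = (2/9, 1/9, 2/9)

Apply the Gram-Schmidt recurrence
  u_1 = v_1
  u_i = v_i − Σ_{j<i} ((v_i · u_j) / (u_j · u_j)) · u_j.

Step by step this gives:
  u_1 = (-2, 0, 2)
  u_2 = (-1/2, 2, -1/2)
  u_3 = (2/9, 1/9, 2/9)

Orthogonality check:
  u_2 · u_1 = 0 (should be 0)
  u_3 · u_1 = 0 (should be 0)
  u_3 · u_2 = 0 (should be 0)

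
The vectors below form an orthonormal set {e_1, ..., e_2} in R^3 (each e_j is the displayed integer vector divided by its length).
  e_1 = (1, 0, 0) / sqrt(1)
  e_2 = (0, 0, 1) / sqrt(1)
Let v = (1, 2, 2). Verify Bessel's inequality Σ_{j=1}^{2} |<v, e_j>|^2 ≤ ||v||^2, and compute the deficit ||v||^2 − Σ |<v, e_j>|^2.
Σ |<v, e_j>|^2 = 5; ||v||^2 = 9; deficit = 4

Write each e_j = u_j / sqrt(<u_j, u_j>) where u_j is the displayed integer vector. Then <v, e_j> = <v, u_j> / sqrt(<u_j, u_j>), so |<v, e_j>|^2 = <v, u_j>^2 / <u_j, u_j>.
Coefficients: <v, e_1> = 1/sqrt(1), <v, e_2> = 2/sqrt(1).
Square and sum: Σ |<v, e_j>|^2 = 5.
Compute ||v||^2 = v·v = 9.
Deficit = 9 − 5 = 4 ≥ 0, confirming Bessel's inequality. (The deficit equals ||v − Σ <v,e_j> e_j||^2, the squared distance from v to span{e_j}.)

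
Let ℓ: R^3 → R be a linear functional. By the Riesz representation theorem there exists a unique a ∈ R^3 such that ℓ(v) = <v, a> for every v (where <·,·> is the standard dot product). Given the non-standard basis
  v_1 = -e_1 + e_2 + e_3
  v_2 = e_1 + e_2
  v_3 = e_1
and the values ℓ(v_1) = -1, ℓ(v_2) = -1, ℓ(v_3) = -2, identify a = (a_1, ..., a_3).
a = (-2, 1, -4)

Write a = (a_1, ..., a_3) in the standard basis. For each basis vector v_i, ℓ(v_i) = <v_i, a> is a linear equation in the a_j's. Collect the n equations into a matrix system V a = ℓ, where row i of V is v_i (expressed in the standard basis). Since V is invertible (lower-triangular with 1s on the diagonal, up to permutation), solve by back-substitution:
  V =
[[-1, 1, 1],
 [1, 1, 0],
 [1, 0, 0]]
  V a = (-1, -1, -2)
Solving gives a = (-2, 1, -4).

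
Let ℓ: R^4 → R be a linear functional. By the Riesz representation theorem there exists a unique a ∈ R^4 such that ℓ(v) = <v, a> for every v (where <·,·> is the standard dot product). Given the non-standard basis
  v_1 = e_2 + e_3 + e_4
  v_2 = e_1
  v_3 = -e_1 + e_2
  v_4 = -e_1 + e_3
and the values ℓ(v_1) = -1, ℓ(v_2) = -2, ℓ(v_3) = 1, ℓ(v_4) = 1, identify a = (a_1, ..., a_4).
a = (-2, -1, -1, 1)

Write a = (a_1, ..., a_4) in the standard basis. For each basis vector v_i, ℓ(v_i) = <v_i, a> is a linear equation in the a_j's. Collect the n equations into a matrix system V a = ℓ, where row i of V is v_i (expressed in the standard basis). Since V is invertible (lower-triangular with 1s on the diagonal, up to permutation), solve by back-substitution:
  V =
[[0, 1, 1, 1],
 [1, 0, 0, 0],
 [-1, 1, 0, 0],
 [-1, 0, 1, 0]]
  V a = (-1, -2, 1, 1)
Solving gives a = (-2, -1, -1, 1).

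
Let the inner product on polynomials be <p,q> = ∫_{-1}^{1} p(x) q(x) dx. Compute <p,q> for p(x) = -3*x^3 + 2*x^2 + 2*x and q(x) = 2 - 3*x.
<p,q> = 34/15

Expand the product: p(x)·q(x) = 9*x^4 - 12*x^3 - 2*x^2 + 4*x.
∫_{-1}^{1} of each monomial x^k gives [2/(k+1) if k even, 0 if k odd]. Integrating term-by-term (or equivalently evaluating the antiderivative F(x) = 9*x^5/5 - 3*x^4 - 2*x^3/3 + 2*x^2 at the endpoints):
  F(1) − F(−1) = 2/15 − (-32/15) = 34/15.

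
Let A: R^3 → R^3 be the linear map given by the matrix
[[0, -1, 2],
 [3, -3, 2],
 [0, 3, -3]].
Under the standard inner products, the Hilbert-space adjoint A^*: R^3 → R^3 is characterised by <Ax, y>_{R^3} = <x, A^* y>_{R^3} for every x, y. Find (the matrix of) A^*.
A^* = A^T =
[[0, 3, 0],
 [-1, -3, 3],
 [2, 2, -3]]

For real matrices with standard dot products, the defining identity <Ax, y> = <x, A^* y> gives (Ax)^T y = x^T (A^*) y, i.e. x^T A^T y = x^T (A^*) y. Since this holds for all x, y, we must have A^* = A^T. Therefore
A^* =
[[0, 3, 0],
 [-1, -3, 3],
 [2, 2, -3]].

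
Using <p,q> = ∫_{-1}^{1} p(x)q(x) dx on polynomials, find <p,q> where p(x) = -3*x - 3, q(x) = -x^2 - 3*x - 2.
<p,q> = 20

Expand the product: p(x)·q(x) = 3*x^3 + 12*x^2 + 15*x + 6.
∫_{-1}^{1} of each monomial x^k gives [2/(k+1) if k even, 0 if k odd]. Integrating term-by-term (or equivalently evaluating the antiderivative F(x) = 3*x^4/4 + 4*x^3 + 15*x^2/2 + 6*x at the endpoints):
  F(1) − F(−1) = 73/4 − (-7/4) = 20.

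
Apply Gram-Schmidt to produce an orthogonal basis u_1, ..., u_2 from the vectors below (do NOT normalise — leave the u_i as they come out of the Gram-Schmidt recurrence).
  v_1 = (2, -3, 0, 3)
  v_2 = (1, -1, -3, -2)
Orthogonal basis:
  u_1 = (2, -3, 0, 3)
  u_2 = (12/11, -25/22, -3, -41/22)

Apply the Gram-Schmidt recurrence
  u_1 = v_1
  u_i = v_i − Σ_{j<i} ((v_i · u_j) / (u_j · u_j)) · u_j.

Step by step this gives:
  u_1 = (2, -3, 0, 3)
  u_2 = (12/11, -25/22, -3, -41/22)

Orthogonality check:
  u_2 · u_1 = 0 (should be 0)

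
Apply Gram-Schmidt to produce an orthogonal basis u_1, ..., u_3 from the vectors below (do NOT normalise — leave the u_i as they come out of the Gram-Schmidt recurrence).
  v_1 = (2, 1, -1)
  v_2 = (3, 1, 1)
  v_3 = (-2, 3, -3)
Orthogonal basis:
  u_1 = (2, 1, -1)
  u_2 = (1, 0, 2)
  u_3 = (-16/15, 8/3, 8/15)

Apply the Gram-Schmidt recurrence
  u_1 = v_1
  u_i = v_i − Σ_{j<i} ((v_i · u_j) / (u_j · u_j)) · u_j.

Step by step this gives:
  u_1 = (2, 1, -1)
  u_2 = (1, 0, 2)
  u_3 = (-16/15, 8/3, 8/15)

Orthogonality check:
  u_2 · u_1 = 0 (should be 0)
  u_3 · u_1 = 0 (should be 0)
  u_3 · u_2 = 0 (should be 0)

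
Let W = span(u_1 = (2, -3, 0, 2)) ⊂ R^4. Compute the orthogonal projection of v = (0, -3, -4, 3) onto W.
proj_W(v) = (30/17, -45/17, 0, 30/17)

Set up U = [u_1 | ... | u_1] ∈ R^(4×1). The projector onto W = col(U) is P = U (U^T U)^(-1) U^T.
Compute U^T U =
  [17],
and U^T v = (15).
Solve U^T U · c = U^T v for the coefficients: c = (15/17). The projection is proj_W(v) = U c.
Check: (v - proj_W(v)) · u_1 = 0  (should be 0).
Result: proj_W(v) = (30/17, -45/17, 0, 30/17).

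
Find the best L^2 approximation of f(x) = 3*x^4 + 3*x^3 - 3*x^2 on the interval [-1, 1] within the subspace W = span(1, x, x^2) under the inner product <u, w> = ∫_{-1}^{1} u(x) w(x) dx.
g(x) = -3*x^2/7 + 9*x/5 - 9/35

The best approximation g ∈ W is the orthogonal projection of f onto W. Writing g = a_0 + a_1 x + a_2 x^2, the coefficients solve the normal equations G · a = b where
  G_{ij} = <φ_i, φ_j> and b_i = <f, φ_i>, with φ_0 = 1, φ_1 = x, φ_2 = x^2.
G =
  [2, 0, 2/3]
  [0, 2/3, 0]
  [2/3, 0, 2/5],
b = (-4/5, 6/5, -12/35).
Solving gives a_0 = -9/35, a_1 = 9/5, a_2 = -3/7, so
  g(x) = -3*x^2/7 + 9*x/5 - 9/35.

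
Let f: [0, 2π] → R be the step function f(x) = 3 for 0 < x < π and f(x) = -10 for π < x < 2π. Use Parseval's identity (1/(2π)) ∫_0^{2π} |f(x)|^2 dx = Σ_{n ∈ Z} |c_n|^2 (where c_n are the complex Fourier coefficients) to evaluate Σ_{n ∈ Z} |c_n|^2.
Σ |c_n|^2 = 109/2

Parseval equates the L^2 energy of f (normalised by 1/(2π)) with the ℓ^2 sum of its Fourier coefficients: (1/(2π)) ∫_0^{2π} |f|^2 = Σ |c_n|^2.
Compute the left side: (1/(2π)) [∫_0^π 3^2 dx + ∫_π^{2π} (-10)^2 dx] = (1/(2π)) · (9π + 100π) = (9 + 100)/2 = 109/2.
So Σ_{n ∈ Z} |c_n|^2 = 109/2.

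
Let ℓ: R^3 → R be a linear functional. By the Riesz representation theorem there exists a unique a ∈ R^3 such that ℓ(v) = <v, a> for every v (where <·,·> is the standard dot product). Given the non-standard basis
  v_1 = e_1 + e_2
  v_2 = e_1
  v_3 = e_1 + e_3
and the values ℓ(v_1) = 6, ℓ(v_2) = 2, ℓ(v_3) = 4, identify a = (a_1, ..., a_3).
a = (2, 4, 2)

Write a = (a_1, ..., a_3) in the standard basis. For each basis vector v_i, ℓ(v_i) = <v_i, a> is a linear equation in the a_j's. Collect the n equations into a matrix system V a = ℓ, where row i of V is v_i (expressed in the standard basis). Since V is invertible (lower-triangular with 1s on the diagonal, up to permutation), solve by back-substitution:
  V =
[[1, 1, 0],
 [1, 0, 0],
 [1, 0, 1]]
  V a = (6, 2, 4)
Solving gives a = (2, 4, 2).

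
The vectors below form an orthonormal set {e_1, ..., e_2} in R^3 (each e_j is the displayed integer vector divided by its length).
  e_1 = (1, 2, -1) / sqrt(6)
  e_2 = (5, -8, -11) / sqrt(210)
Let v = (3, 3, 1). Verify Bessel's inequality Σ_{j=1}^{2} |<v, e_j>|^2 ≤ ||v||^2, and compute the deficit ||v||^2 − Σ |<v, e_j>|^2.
Σ |<v, e_j>|^2 = 88/7; ||v||^2 = 19; deficit = 45/7

Write each e_j = u_j / sqrt(<u_j, u_j>) where u_j is the displayed integer vector. Then <v, e_j> = <v, u_j> / sqrt(<u_j, u_j>), so |<v, e_j>|^2 = <v, u_j>^2 / <u_j, u_j>.
Coefficients: <v, e_1> = 8/sqrt(6), <v, e_2> = -20/sqrt(210).
Square and sum: Σ |<v, e_j>|^2 = 88/7.
Compute ||v||^2 = v·v = 19.
Deficit = 19 − 88/7 = 45/7 ≥ 0, confirming Bessel's inequality. (The deficit equals ||v − Σ <v,e_j> e_j||^2, the squared distance from v to span{e_j}.)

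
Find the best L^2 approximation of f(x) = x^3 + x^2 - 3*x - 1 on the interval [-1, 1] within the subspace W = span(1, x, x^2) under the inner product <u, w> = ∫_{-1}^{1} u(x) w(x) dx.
g(x) = x^2 - 12*x/5 - 1

The best approximation g ∈ W is the orthogonal projection of f onto W. Writing g = a_0 + a_1 x + a_2 x^2, the coefficients solve the normal equations G · a = b where
  G_{ij} = <φ_i, φ_j> and b_i = <f, φ_i>, with φ_0 = 1, φ_1 = x, φ_2 = x^2.
G =
  [2, 0, 2/3]
  [0, 2/3, 0]
  [2/3, 0, 2/5],
b = (-4/3, -8/5, -4/15).
Solving gives a_0 = -1, a_1 = -12/5, a_2 = 1, so
  g(x) = x^2 - 12*x/5 - 1.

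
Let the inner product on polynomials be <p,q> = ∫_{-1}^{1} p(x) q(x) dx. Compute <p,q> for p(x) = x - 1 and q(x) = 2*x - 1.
<p,q> = 10/3

Expand the product: p(x)·q(x) = 2*x^2 - 3*x + 1.
∫_{-1}^{1} of each monomial x^k gives [2/(k+1) if k even, 0 if k odd]. Integrating term-by-term (or equivalently evaluating the antiderivative F(x) = 2*x^3/3 - 3*x^2/2 + x at the endpoints):
  F(1) − F(−1) = 1/6 − (-19/6) = 10/3.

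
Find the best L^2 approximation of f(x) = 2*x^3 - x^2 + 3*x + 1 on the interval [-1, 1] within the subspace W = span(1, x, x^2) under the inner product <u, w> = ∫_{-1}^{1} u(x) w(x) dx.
g(x) = -x^2 + 21*x/5 + 1

The best approximation g ∈ W is the orthogonal projection of f onto W. Writing g = a_0 + a_1 x + a_2 x^2, the coefficients solve the normal equations G · a = b where
  G_{ij} = <φ_i, φ_j> and b_i = <f, φ_i>, with φ_0 = 1, φ_1 = x, φ_2 = x^2.
G =
  [2, 0, 2/3]
  [0, 2/3, 0]
  [2/3, 0, 2/5],
b = (4/3, 14/5, 4/15).
Solving gives a_0 = 1, a_1 = 21/5, a_2 = -1, so
  g(x) = -x^2 + 21*x/5 + 1.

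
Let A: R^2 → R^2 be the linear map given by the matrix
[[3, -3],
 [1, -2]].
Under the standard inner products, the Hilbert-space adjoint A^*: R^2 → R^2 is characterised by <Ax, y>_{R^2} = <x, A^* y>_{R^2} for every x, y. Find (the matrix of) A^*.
A^* = A^T =
[[3, 1],
 [-3, -2]]

For real matrices with standard dot products, the defining identity <Ax, y> = <x, A^* y> gives (Ax)^T y = x^T (A^*) y, i.e. x^T A^T y = x^T (A^*) y. Since this holds for all x, y, we must have A^* = A^T. Therefore
A^* =
[[3, 1],
 [-3, -2]].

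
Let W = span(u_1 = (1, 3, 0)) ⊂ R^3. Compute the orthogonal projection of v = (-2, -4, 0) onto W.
proj_W(v) = (-7/5, -21/5, 0)

Set up U = [u_1 | ... | u_1] ∈ R^(3×1). The projector onto W = col(U) is P = U (U^T U)^(-1) U^T.
Compute U^T U =
  [10],
and U^T v = (-14).
Solve U^T U · c = U^T v for the coefficients: c = (-7/5). The projection is proj_W(v) = U c.
Check: (v - proj_W(v)) · u_1 = 0  (should be 0).
Result: proj_W(v) = (-7/5, -21/5, 0).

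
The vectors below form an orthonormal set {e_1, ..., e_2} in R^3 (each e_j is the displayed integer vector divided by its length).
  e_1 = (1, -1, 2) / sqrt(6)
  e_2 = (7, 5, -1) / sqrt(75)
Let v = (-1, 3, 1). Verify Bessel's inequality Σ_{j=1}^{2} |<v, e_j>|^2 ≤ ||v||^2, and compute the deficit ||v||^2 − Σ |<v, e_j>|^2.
Σ |<v, e_j>|^2 = 33/25; ||v||^2 = 11; deficit = 242/25

Write each e_j = u_j / sqrt(<u_j, u_j>) where u_j is the displayed integer vector. Then <v, e_j> = <v, u_j> / sqrt(<u_j, u_j>), so |<v, e_j>|^2 = <v, u_j>^2 / <u_j, u_j>.
Coefficients: <v, e_1> = -2/sqrt(6), <v, e_2> = 7/sqrt(75).
Square and sum: Σ |<v, e_j>|^2 = 33/25.
Compute ||v||^2 = v·v = 11.
Deficit = 11 − 33/25 = 242/25 ≥ 0, confirming Bessel's inequality. (The deficit equals ||v − Σ <v,e_j> e_j||^2, the squared distance from v to span{e_j}.)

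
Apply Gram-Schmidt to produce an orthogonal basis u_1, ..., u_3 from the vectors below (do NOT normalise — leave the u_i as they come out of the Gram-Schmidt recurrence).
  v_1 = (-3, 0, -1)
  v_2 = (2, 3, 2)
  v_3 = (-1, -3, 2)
Orthogonal basis:
  u_1 = (-3, 0, -1)
  u_2 = (-2/5, 3, 6/5)
  u_3 = (-99/106, -66/53, 297/106)

Apply the Gram-Schmidt recurrence
  u_1 = v_1
  u_i = v_i − Σ_{j<i} ((v_i · u_j) / (u_j · u_j)) · u_j.

Step by step this gives:
  u_1 = (-3, 0, -1)
  u_2 = (-2/5, 3, 6/5)
  u_3 = (-99/106, -66/53, 297/106)

Orthogonality check:
  u_2 · u_1 = 0 (should be 0)
  u_3 · u_1 = 0 (should be 0)
  u_3 · u_2 = 0 (should be 0)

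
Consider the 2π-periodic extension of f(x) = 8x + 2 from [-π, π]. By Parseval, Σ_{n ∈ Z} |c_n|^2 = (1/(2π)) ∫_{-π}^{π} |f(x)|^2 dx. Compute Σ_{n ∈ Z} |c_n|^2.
Σ |c_n|^2 = 64π^2/3 + 4

Expand and integrate term by term over [-π, π]:
  ∫ (8x)^2 dx = 64·(2π^3/3); ∫ 2·8·(2)·x dx = 0 (odd integrand); ∫ 2^2 dx = 4·2π.
So (1/(2π)) ∫_{-π}^{π} (8x + 2)^2 dx = 64π^2/3 + 4 = 64π^2/3 + 4.
Parseval ⇒ Σ |c_n|^2 = 64π^2/3 + 4.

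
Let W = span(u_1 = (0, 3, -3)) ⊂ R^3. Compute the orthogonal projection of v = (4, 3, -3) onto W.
proj_W(v) = (0, 3, -3)

Set up U = [u_1 | ... | u_1] ∈ R^(3×1). The projector onto W = col(U) is P = U (U^T U)^(-1) U^T.
Compute U^T U =
  [18],
and U^T v = (18).
Solve U^T U · c = U^T v for the coefficients: c = (1). The projection is proj_W(v) = U c.
Check: (v - proj_W(v)) · u_1 = 0  (should be 0).
Result: proj_W(v) = (0, 3, -3).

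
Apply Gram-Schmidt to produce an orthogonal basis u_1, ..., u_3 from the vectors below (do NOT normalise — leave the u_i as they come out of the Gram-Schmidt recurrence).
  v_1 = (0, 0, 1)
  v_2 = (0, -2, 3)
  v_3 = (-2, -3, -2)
Orthogonal basis:
  u_1 = (0, 0, 1)
  u_2 = (0, -2, 0)
  u_3 = (-2, 0, 0)

Apply the Gram-Schmidt recurrence
  u_1 = v_1
  u_i = v_i − Σ_{j<i} ((v_i · u_j) / (u_j · u_j)) · u_j.

Step by step this gives:
  u_1 = (0, 0, 1)
  u_2 = (0, -2, 0)
  u_3 = (-2, 0, 0)

Orthogonality check:
  u_2 · u_1 = 0 (should be 0)
  u_3 · u_1 = 0 (should be 0)
  u_3 · u_2 = 0 (should be 0)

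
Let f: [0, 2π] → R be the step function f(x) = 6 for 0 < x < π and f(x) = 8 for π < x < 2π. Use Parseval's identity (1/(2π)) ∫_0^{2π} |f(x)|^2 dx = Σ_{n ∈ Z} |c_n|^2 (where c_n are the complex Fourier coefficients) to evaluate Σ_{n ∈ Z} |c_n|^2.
Σ |c_n|^2 = 50

Parseval equates the L^2 energy of f (normalised by 1/(2π)) with the ℓ^2 sum of its Fourier coefficients: (1/(2π)) ∫_0^{2π} |f|^2 = Σ |c_n|^2.
Compute the left side: (1/(2π)) [∫_0^π 6^2 dx + ∫_π^{2π} 8^2 dx] = (1/(2π)) · (36π + 64π) = (36 + 64)/2 = 50.
So Σ_{n ∈ Z} |c_n|^2 = 50.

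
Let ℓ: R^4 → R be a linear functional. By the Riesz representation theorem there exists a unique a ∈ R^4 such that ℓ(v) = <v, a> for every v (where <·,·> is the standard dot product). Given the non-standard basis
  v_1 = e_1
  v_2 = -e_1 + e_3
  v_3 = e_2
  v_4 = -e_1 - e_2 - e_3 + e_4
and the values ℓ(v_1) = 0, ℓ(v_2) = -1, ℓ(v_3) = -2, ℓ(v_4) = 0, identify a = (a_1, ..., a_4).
a = (0, -2, -1, -3)

Write a = (a_1, ..., a_4) in the standard basis. For each basis vector v_i, ℓ(v_i) = <v_i, a> is a linear equation in the a_j's. Collect the n equations into a matrix system V a = ℓ, where row i of V is v_i (expressed in the standard basis). Since V is invertible (lower-triangular with 1s on the diagonal, up to permutation), solve by back-substitution:
  V =
[[1, 0, 0, 0],
 [-1, 0, 1, 0],
 [0, 1, 0, 0],
 [-1, -1, -1, 1]]
  V a = (0, -1, -2, 0)
Solving gives a = (0, -2, -1, -3).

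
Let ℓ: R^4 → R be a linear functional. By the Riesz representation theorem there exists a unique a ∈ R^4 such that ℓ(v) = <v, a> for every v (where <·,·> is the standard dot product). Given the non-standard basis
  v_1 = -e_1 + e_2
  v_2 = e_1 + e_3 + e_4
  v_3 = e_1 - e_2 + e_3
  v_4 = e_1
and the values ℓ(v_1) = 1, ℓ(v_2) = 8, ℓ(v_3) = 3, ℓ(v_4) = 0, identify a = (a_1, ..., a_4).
a = (0, 1, 4, 4)

Write a = (a_1, ..., a_4) in the standard basis. For each basis vector v_i, ℓ(v_i) = <v_i, a> is a linear equation in the a_j's. Collect the n equations into a matrix system V a = ℓ, where row i of V is v_i (expressed in the standard basis). Since V is invertible (lower-triangular with 1s on the diagonal, up to permutation), solve by back-substitution:
  V =
[[-1, 1, 0, 0],
 [1, 0, 1, 1],
 [1, -1, 1, 0],
 [1, 0, 0, 0]]
  V a = (1, 8, 3, 0)
Solving gives a = (0, 1, 4, 4).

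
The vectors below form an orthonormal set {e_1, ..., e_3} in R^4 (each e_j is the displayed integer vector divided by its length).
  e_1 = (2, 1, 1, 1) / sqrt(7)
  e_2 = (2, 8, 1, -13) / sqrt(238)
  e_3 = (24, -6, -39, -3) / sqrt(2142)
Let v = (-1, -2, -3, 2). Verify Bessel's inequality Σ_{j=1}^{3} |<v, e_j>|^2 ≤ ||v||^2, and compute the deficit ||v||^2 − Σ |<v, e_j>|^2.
Σ |<v, e_j>|^2 = 122/7; ||v||^2 = 18; deficit = 4/7

Write each e_j = u_j / sqrt(<u_j, u_j>) where u_j is the displayed integer vector. Then <v, e_j> = <v, u_j> / sqrt(<u_j, u_j>), so |<v, e_j>|^2 = <v, u_j>^2 / <u_j, u_j>.
Coefficients: <v, e_1> = -5/sqrt(7), <v, e_2> = -47/sqrt(238), <v, e_3> = 99/sqrt(2142).
Square and sum: Σ |<v, e_j>|^2 = 122/7.
Compute ||v||^2 = v·v = 18.
Deficit = 18 − 122/7 = 4/7 ≥ 0, confirming Bessel's inequality. (The deficit equals ||v − Σ <v,e_j> e_j||^2, the squared distance from v to span{e_j}.)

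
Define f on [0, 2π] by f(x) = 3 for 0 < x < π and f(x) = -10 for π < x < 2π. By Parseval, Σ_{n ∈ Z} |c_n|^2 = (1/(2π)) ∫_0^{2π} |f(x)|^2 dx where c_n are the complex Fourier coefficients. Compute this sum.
Σ |c_n|^2 = 109/2

Parseval equates the L^2 energy of f (normalised by 1/(2π)) with the ℓ^2 sum of its Fourier coefficients: (1/(2π)) ∫_0^{2π} |f|^2 = Σ |c_n|^2.
Compute the left side: (1/(2π)) [∫_0^π 3^2 dx + ∫_π^{2π} (-10)^2 dx] = (1/(2π)) · (9π + 100π) = (9 + 100)/2 = 109/2.
So Σ_{n ∈ Z} |c_n|^2 = 109/2.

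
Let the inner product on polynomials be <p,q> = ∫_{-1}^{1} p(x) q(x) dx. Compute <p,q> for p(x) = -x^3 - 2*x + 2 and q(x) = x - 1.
<p,q> = -86/15

Expand the product: p(x)·q(x) = -x^4 + x^3 - 2*x^2 + 4*x - 2.
∫_{-1}^{1} of each monomial x^k gives [2/(k+1) if k even, 0 if k odd]. Integrating term-by-term (or equivalently evaluating the antiderivative F(x) = -x^5/5 + x^4/4 - 2*x^3/3 + 2*x^2 - 2*x at the endpoints):
  F(1) − F(−1) = -37/60 − (307/60) = -86/15.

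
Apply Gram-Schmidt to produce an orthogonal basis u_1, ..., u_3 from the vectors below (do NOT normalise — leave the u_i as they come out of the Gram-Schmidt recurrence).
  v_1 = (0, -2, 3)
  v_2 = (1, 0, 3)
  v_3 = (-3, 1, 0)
Orthogonal basis:
  u_1 = (0, -2, 3)
  u_2 = (1, 18/13, 12/13)
  u_3 = (-18/7, 9/7, 6/7)

Apply the Gram-Schmidt recurrence
  u_1 = v_1
  u_i = v_i − Σ_{j<i} ((v_i · u_j) / (u_j · u_j)) · u_j.

Step by step this gives:
  u_1 = (0, -2, 3)
  u_2 = (1, 18/13, 12/13)
  u_3 = (-18/7, 9/7, 6/7)

Orthogonality check:
  u_2 · u_1 = 0 (should be 0)
  u_3 · u_1 = 0 (should be 0)
  u_3 · u_2 = 0 (should be 0)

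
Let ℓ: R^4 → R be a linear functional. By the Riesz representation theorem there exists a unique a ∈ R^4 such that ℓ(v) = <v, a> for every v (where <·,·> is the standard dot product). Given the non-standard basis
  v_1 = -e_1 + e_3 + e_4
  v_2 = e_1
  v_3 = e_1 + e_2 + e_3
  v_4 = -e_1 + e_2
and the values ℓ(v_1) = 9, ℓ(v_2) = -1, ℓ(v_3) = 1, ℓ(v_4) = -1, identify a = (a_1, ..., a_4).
a = (-1, -2, 4, 4)

Write a = (a_1, ..., a_4) in the standard basis. For each basis vector v_i, ℓ(v_i) = <v_i, a> is a linear equation in the a_j's. Collect the n equations into a matrix system V a = ℓ, where row i of V is v_i (expressed in the standard basis). Since V is invertible (lower-triangular with 1s on the diagonal, up to permutation), solve by back-substitution:
  V =
[[-1, 0, 1, 1],
 [1, 0, 0, 0],
 [1, 1, 1, 0],
 [-1, 1, 0, 0]]
  V a = (9, -1, 1, -1)
Solving gives a = (-1, -2, 4, 4).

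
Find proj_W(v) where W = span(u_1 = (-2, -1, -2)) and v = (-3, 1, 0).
proj_W(v) = (-10/9, -5/9, -10/9)

Set up U = [u_1 | ... | u_1] ∈ R^(3×1). The projector onto W = col(U) is P = U (U^T U)^(-1) U^T.
Compute U^T U =
  [9],
and U^T v = (5).
Solve U^T U · c = U^T v for the coefficients: c = (5/9). The projection is proj_W(v) = U c.
Check: (v - proj_W(v)) · u_1 = 0  (should be 0).
Result: proj_W(v) = (-10/9, -5/9, -10/9).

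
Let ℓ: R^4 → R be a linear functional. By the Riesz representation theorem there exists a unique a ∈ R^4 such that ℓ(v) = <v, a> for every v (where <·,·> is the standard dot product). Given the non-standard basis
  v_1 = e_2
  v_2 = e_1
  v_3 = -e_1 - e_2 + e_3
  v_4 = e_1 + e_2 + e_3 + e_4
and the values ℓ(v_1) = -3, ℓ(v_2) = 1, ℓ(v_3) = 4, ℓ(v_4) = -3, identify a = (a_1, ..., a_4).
a = (1, -3, 2, -3)

Write a = (a_1, ..., a_4) in the standard basis. For each basis vector v_i, ℓ(v_i) = <v_i, a> is a linear equation in the a_j's. Collect the n equations into a matrix system V a = ℓ, where row i of V is v_i (expressed in the standard basis). Since V is invertible (lower-triangular with 1s on the diagonal, up to permutation), solve by back-substitution:
  V =
[[0, 1, 0, 0],
 [1, 0, 0, 0],
 [-1, -1, 1, 0],
 [1, 1, 1, 1]]
  V a = (-3, 1, 4, -3)
Solving gives a = (1, -3, 2, -3).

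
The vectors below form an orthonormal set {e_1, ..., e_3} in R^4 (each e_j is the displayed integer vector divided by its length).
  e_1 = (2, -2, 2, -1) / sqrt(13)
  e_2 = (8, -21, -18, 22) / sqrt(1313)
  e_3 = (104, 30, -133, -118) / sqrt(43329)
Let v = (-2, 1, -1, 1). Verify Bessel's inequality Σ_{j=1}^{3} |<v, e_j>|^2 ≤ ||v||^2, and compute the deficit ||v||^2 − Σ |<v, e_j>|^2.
Σ |<v, e_j>|^2 = 2939/429; ||v||^2 = 7; deficit = 64/429

Write each e_j = u_j / sqrt(<u_j, u_j>) where u_j is the displayed integer vector. Then <v, e_j> = <v, u_j> / sqrt(<u_j, u_j>), so |<v, e_j>|^2 = <v, u_j>^2 / <u_j, u_j>.
Coefficients: <v, e_1> = -9/sqrt(13), <v, e_2> = 3/sqrt(1313), <v, e_3> = -163/sqrt(43329).
Square and sum: Σ |<v, e_j>|^2 = 2939/429.
Compute ||v||^2 = v·v = 7.
Deficit = 7 − 2939/429 = 64/429 ≥ 0, confirming Bessel's inequality. (The deficit equals ||v − Σ <v,e_j> e_j||^2, the squared distance from v to span{e_j}.)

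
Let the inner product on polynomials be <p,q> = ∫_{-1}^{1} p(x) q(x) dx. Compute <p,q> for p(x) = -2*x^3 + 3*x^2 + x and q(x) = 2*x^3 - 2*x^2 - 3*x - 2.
<p,q> = -222/35

Expand the product: p(x)·q(x) = -4*x^6 + 10*x^5 + 2*x^4 - 7*x^3 - 9*x^2 - 2*x.
∫_{-1}^{1} of each monomial x^k gives [2/(k+1) if k even, 0 if k odd]. Integrating term-by-term (or equivalently evaluating the antiderivative F(x) = -4*x^7/7 + 5*x^6/3 + 2*x^5/5 - 7*x^4/4 - 3*x^3 - x^2 at the endpoints):
  F(1) − F(−1) = -1787/420 − (877/420) = -222/35.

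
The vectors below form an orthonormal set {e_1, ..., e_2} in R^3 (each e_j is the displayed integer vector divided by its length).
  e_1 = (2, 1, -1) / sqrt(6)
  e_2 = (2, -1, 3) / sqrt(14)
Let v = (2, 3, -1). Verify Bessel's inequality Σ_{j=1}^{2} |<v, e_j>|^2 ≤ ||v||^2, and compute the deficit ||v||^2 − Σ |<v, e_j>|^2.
Σ |<v, e_j>|^2 = 230/21; ||v||^2 = 14; deficit = 64/21

Write each e_j = u_j / sqrt(<u_j, u_j>) where u_j is the displayed integer vector. Then <v, e_j> = <v, u_j> / sqrt(<u_j, u_j>), so |<v, e_j>|^2 = <v, u_j>^2 / <u_j, u_j>.
Coefficients: <v, e_1> = 8/sqrt(6), <v, e_2> = -2/sqrt(14).
Square and sum: Σ |<v, e_j>|^2 = 230/21.
Compute ||v||^2 = v·v = 14.
Deficit = 14 − 230/21 = 64/21 ≥ 0, confirming Bessel's inequality. (The deficit equals ||v − Σ <v,e_j> e_j||^2, the squared distance from v to span{e_j}.)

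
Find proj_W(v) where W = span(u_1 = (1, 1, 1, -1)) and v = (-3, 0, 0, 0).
proj_W(v) = (-3/4, -3/4, -3/4, 3/4)

Set up U = [u_1 | ... | u_1] ∈ R^(4×1). The projector onto W = col(U) is P = U (U^T U)^(-1) U^T.
Compute U^T U =
  [4],
and U^T v = (-3).
Solve U^T U · c = U^T v for the coefficients: c = (-3/4). The projection is proj_W(v) = U c.
Check: (v - proj_W(v)) · u_1 = 0  (should be 0).
Result: proj_W(v) = (-3/4, -3/4, -3/4, 3/4).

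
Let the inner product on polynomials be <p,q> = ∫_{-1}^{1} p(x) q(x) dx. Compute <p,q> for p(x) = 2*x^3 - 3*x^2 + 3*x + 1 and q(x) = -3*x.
<p,q> = -42/5

Expand the product: p(x)·q(x) = -6*x^4 + 9*x^3 - 9*x^2 - 3*x.
∫_{-1}^{1} of each monomial x^k gives [2/(k+1) if k even, 0 if k odd]. Integrating term-by-term (or equivalently evaluating the antiderivative F(x) = -6*x^5/5 + 9*x^4/4 - 3*x^3 - 3*x^2/2 at the endpoints):
  F(1) − F(−1) = -69/20 − (99/20) = -42/5.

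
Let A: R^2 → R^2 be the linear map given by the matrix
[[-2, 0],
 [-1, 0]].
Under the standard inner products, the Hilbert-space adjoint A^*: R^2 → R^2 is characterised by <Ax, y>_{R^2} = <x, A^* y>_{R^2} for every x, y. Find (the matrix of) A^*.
A^* = A^T =
[[-2, -1],
 [0, 0]]

For real matrices with standard dot products, the defining identity <Ax, y> = <x, A^* y> gives (Ax)^T y = x^T (A^*) y, i.e. x^T A^T y = x^T (A^*) y. Since this holds for all x, y, we must have A^* = A^T. Therefore
A^* =
[[-2, -1],
 [0, 0]].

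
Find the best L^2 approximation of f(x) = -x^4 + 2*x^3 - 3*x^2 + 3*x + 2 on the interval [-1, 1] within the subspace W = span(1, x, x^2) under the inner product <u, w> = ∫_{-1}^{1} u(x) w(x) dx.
g(x) = -27*x^2/7 + 21*x/5 + 73/35

The best approximation g ∈ W is the orthogonal projection of f onto W. Writing g = a_0 + a_1 x + a_2 x^2, the coefficients solve the normal equations G · a = b where
  G_{ij} = <φ_i, φ_j> and b_i = <f, φ_i>, with φ_0 = 1, φ_1 = x, φ_2 = x^2.
G =
  [2, 0, 2/3]
  [0, 2/3, 0]
  [2/3, 0, 2/5],
b = (8/5, 14/5, -16/105).
Solving gives a_0 = 73/35, a_1 = 21/5, a_2 = -27/7, so
  g(x) = -27*x^2/7 + 21*x/5 + 73/35.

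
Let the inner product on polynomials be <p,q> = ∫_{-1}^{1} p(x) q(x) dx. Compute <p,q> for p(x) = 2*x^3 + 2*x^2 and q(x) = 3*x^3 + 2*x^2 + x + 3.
<p,q> = 284/35

Expand the product: p(x)·q(x) = 6*x^6 + 10*x^5 + 6*x^4 + 8*x^3 + 6*x^2.
∫_{-1}^{1} of each monomial x^k gives [2/(k+1) if k even, 0 if k odd]. Integrating term-by-term (or equivalently evaluating the antiderivative F(x) = 6*x^7/7 + 5*x^6/3 + 6*x^5/5 + 2*x^4 + 2*x^3 at the endpoints):
  F(1) − F(−1) = 811/105 − (-41/105) = 284/35.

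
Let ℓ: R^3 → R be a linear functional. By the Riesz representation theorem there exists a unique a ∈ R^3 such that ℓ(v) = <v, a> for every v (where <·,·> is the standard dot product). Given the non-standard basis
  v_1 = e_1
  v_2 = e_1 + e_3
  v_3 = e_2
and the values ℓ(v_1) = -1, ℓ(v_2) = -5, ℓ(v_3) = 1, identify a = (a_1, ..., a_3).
a = (-1, 1, -4)

Write a = (a_1, ..., a_3) in the standard basis. For each basis vector v_i, ℓ(v_i) = <v_i, a> is a linear equation in the a_j's. Collect the n equations into a matrix system V a = ℓ, where row i of V is v_i (expressed in the standard basis). Since V is invertible (lower-triangular with 1s on the diagonal, up to permutation), solve by back-substitution:
  V =
[[1, 0, 0],
 [1, 0, 1],
 [0, 1, 0]]
  V a = (-1, -5, 1)
Solving gives a = (-1, 1, -4).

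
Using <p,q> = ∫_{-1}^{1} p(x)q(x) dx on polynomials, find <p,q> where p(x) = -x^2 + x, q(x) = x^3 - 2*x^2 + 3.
<p,q> = -4/5

Expand the product: p(x)·q(x) = -x^5 + 3*x^4 - 2*x^3 - 3*x^2 + 3*x.
∫_{-1}^{1} of each monomial x^k gives [2/(k+1) if k even, 0 if k odd]. Integrating term-by-term (or equivalently evaluating the antiderivative F(x) = -x^6/6 + 3*x^5/5 - x^4/2 - x^3 + 3*x^2/2 at the endpoints):
  F(1) − F(−1) = 13/30 − (37/30) = -4/5.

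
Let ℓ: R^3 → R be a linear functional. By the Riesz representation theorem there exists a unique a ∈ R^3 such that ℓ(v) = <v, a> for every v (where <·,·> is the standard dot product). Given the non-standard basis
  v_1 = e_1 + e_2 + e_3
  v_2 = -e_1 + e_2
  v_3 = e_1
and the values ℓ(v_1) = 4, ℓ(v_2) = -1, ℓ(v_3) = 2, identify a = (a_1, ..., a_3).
a = (2, 1, 1)

Write a = (a_1, ..., a_3) in the standard basis. For each basis vector v_i, ℓ(v_i) = <v_i, a> is a linear equation in the a_j's. Collect the n equations into a matrix system V a = ℓ, where row i of V is v_i (expressed in the standard basis). Since V is invertible (lower-triangular with 1s on the diagonal, up to permutation), solve by back-substitution:
  V =
[[1, 1, 1],
 [-1, 1, 0],
 [1, 0, 0]]
  V a = (4, -1, 2)
Solving gives a = (2, 1, 1).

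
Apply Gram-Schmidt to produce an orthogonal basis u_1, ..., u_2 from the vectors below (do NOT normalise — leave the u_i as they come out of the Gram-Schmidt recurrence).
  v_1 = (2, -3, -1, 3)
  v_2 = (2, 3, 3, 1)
Orthogonal basis:
  u_1 = (2, -3, -1, 3)
  u_2 = (56/23, 54/23, 64/23, 38/23)

Apply the Gram-Schmidt recurrence
  u_1 = v_1
  u_i = v_i − Σ_{j<i} ((v_i · u_j) / (u_j · u_j)) · u_j.

Step by step this gives:
  u_1 = (2, -3, -1, 3)
  u_2 = (56/23, 54/23, 64/23, 38/23)

Orthogonality check:
  u_2 · u_1 = 0 (should be 0)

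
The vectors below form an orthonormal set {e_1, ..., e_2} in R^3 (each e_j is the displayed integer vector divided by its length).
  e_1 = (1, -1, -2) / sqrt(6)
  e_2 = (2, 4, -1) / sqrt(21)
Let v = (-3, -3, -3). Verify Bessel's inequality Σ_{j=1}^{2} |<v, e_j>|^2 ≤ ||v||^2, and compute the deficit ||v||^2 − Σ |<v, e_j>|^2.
Σ |<v, e_j>|^2 = 117/7; ||v||^2 = 27; deficit = 72/7

Write each e_j = u_j / sqrt(<u_j, u_j>) where u_j is the displayed integer vector. Then <v, e_j> = <v, u_j> / sqrt(<u_j, u_j>), so |<v, e_j>|^2 = <v, u_j>^2 / <u_j, u_j>.
Coefficients: <v, e_1> = 6/sqrt(6), <v, e_2> = -15/sqrt(21).
Square and sum: Σ |<v, e_j>|^2 = 117/7.
Compute ||v||^2 = v·v = 27.
Deficit = 27 − 117/7 = 72/7 ≥ 0, confirming Bessel's inequality. (The deficit equals ||v − Σ <v,e_j> e_j||^2, the squared distance from v to span{e_j}.)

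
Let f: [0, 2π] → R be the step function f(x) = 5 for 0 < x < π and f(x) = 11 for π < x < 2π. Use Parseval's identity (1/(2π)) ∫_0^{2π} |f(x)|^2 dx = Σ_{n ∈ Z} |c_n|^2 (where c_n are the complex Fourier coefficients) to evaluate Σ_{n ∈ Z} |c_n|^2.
Σ |c_n|^2 = 73

Parseval equates the L^2 energy of f (normalised by 1/(2π)) with the ℓ^2 sum of its Fourier coefficients: (1/(2π)) ∫_0^{2π} |f|^2 = Σ |c_n|^2.
Compute the left side: (1/(2π)) [∫_0^π 5^2 dx + ∫_π^{2π} 11^2 dx] = (1/(2π)) · (25π + 121π) = (25 + 121)/2 = 73.
So Σ_{n ∈ Z} |c_n|^2 = 73.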